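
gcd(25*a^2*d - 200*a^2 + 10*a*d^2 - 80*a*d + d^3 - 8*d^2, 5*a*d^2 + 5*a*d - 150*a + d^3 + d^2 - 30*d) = 5*a + d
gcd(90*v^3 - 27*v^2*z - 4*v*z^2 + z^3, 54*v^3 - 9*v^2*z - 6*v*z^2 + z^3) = 18*v^2 - 9*v*z + z^2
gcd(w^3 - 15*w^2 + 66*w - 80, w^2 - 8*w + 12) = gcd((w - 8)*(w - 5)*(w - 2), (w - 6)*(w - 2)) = w - 2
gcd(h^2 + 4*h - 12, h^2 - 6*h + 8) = h - 2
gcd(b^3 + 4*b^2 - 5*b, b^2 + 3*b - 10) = b + 5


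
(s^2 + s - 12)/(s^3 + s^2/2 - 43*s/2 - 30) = 2*(s - 3)/(2*s^2 - 7*s - 15)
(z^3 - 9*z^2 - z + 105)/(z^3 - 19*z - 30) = (z - 7)/(z + 2)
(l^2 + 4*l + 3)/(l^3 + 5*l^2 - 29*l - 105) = (l + 1)/(l^2 + 2*l - 35)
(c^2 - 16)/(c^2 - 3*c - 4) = (c + 4)/(c + 1)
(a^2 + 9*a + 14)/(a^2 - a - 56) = (a + 2)/(a - 8)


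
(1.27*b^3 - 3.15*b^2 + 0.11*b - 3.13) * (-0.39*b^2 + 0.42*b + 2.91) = -0.4953*b^5 + 1.7619*b^4 + 2.3298*b^3 - 7.8996*b^2 - 0.9945*b - 9.1083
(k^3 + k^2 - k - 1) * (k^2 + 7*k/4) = k^5 + 11*k^4/4 + 3*k^3/4 - 11*k^2/4 - 7*k/4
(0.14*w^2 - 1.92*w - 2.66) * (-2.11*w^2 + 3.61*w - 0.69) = -0.2954*w^4 + 4.5566*w^3 - 1.4152*w^2 - 8.2778*w + 1.8354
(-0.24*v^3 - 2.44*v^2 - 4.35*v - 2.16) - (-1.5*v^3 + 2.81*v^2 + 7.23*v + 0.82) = 1.26*v^3 - 5.25*v^2 - 11.58*v - 2.98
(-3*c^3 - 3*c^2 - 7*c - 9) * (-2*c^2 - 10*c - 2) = 6*c^5 + 36*c^4 + 50*c^3 + 94*c^2 + 104*c + 18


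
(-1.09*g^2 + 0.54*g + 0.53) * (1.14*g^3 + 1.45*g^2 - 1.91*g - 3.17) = -1.2426*g^5 - 0.9649*g^4 + 3.4691*g^3 + 3.1924*g^2 - 2.7241*g - 1.6801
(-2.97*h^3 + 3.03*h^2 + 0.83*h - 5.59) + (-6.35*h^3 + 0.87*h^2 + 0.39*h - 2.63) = -9.32*h^3 + 3.9*h^2 + 1.22*h - 8.22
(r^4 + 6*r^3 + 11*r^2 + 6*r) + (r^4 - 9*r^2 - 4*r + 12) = 2*r^4 + 6*r^3 + 2*r^2 + 2*r + 12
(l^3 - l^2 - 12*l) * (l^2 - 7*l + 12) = l^5 - 8*l^4 + 7*l^3 + 72*l^2 - 144*l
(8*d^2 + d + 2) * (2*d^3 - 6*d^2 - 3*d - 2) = 16*d^5 - 46*d^4 - 26*d^3 - 31*d^2 - 8*d - 4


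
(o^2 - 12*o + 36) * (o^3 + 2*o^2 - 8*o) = o^5 - 10*o^4 + 4*o^3 + 168*o^2 - 288*o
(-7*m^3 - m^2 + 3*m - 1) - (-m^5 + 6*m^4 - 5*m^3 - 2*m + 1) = m^5 - 6*m^4 - 2*m^3 - m^2 + 5*m - 2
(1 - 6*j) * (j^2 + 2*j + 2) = -6*j^3 - 11*j^2 - 10*j + 2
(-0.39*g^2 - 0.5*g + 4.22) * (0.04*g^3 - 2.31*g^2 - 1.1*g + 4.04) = -0.0156*g^5 + 0.8809*g^4 + 1.7528*g^3 - 10.7738*g^2 - 6.662*g + 17.0488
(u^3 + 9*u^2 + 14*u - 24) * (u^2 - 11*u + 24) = u^5 - 2*u^4 - 61*u^3 + 38*u^2 + 600*u - 576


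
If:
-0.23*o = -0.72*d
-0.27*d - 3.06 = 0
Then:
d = -11.33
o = -35.48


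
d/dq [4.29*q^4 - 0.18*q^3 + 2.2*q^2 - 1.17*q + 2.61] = 17.16*q^3 - 0.54*q^2 + 4.4*q - 1.17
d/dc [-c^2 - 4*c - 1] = -2*c - 4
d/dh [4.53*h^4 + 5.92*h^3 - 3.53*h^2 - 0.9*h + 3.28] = 18.12*h^3 + 17.76*h^2 - 7.06*h - 0.9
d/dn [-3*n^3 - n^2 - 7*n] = -9*n^2 - 2*n - 7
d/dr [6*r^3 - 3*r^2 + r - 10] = 18*r^2 - 6*r + 1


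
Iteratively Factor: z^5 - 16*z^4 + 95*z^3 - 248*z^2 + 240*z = (z)*(z^4 - 16*z^3 + 95*z^2 - 248*z + 240) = z*(z - 3)*(z^3 - 13*z^2 + 56*z - 80) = z*(z - 5)*(z - 3)*(z^2 - 8*z + 16) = z*(z - 5)*(z - 4)*(z - 3)*(z - 4)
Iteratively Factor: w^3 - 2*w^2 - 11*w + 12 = (w - 1)*(w^2 - w - 12) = (w - 4)*(w - 1)*(w + 3)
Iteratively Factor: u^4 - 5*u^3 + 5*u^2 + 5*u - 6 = (u + 1)*(u^3 - 6*u^2 + 11*u - 6) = (u - 1)*(u + 1)*(u^2 - 5*u + 6) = (u - 3)*(u - 1)*(u + 1)*(u - 2)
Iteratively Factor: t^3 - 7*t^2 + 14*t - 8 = (t - 2)*(t^2 - 5*t + 4) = (t - 4)*(t - 2)*(t - 1)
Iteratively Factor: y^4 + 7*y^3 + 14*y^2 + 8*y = (y)*(y^3 + 7*y^2 + 14*y + 8) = y*(y + 4)*(y^2 + 3*y + 2) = y*(y + 2)*(y + 4)*(y + 1)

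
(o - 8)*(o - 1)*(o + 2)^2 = o^4 - 5*o^3 - 24*o^2 - 4*o + 32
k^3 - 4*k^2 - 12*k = k*(k - 6)*(k + 2)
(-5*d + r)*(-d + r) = 5*d^2 - 6*d*r + r^2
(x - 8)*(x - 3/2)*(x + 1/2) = x^3 - 9*x^2 + 29*x/4 + 6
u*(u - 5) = u^2 - 5*u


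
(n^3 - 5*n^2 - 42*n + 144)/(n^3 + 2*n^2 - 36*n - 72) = (n^2 - 11*n + 24)/(n^2 - 4*n - 12)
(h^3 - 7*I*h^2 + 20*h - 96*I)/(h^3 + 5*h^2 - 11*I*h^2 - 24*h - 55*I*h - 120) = (h + 4*I)/(h + 5)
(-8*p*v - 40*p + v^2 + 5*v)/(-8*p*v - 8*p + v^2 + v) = (v + 5)/(v + 1)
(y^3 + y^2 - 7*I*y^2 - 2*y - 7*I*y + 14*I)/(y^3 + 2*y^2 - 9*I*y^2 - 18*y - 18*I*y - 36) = (y^2 - y*(1 + 7*I) + 7*I)/(y^2 - 9*I*y - 18)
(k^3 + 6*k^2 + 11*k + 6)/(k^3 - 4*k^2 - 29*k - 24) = (k + 2)/(k - 8)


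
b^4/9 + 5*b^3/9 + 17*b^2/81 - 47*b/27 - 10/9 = (b/3 + 1)^2*(b - 5/3)*(b + 2/3)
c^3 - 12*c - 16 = (c - 4)*(c + 2)^2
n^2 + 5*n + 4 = (n + 1)*(n + 4)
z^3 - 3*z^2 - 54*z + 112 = (z - 8)*(z - 2)*(z + 7)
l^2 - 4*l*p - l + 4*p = (l - 1)*(l - 4*p)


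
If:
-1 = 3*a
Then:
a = -1/3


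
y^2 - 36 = (y - 6)*(y + 6)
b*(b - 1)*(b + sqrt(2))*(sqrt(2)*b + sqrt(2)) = sqrt(2)*b^4 + 2*b^3 - sqrt(2)*b^2 - 2*b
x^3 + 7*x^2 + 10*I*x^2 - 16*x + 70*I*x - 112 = (x + 7)*(x + 2*I)*(x + 8*I)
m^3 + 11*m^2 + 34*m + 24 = (m + 1)*(m + 4)*(m + 6)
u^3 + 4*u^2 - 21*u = u*(u - 3)*(u + 7)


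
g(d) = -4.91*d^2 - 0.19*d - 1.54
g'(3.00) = -29.65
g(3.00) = -46.30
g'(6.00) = -59.11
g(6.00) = -179.44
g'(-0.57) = 5.41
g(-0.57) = -3.03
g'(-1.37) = 13.26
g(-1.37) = -10.50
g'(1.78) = -17.67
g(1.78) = -17.44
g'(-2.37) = 23.08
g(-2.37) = -28.67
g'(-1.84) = 17.88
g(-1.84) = -17.81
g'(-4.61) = 45.08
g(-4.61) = -105.01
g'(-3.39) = 33.10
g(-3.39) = -57.32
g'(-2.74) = 26.72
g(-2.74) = -37.88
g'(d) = -9.82*d - 0.19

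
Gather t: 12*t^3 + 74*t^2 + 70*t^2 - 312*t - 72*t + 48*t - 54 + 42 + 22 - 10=12*t^3 + 144*t^2 - 336*t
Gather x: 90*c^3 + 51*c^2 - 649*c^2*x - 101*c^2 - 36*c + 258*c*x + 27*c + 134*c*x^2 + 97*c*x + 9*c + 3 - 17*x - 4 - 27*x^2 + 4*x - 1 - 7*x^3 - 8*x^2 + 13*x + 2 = 90*c^3 - 50*c^2 - 7*x^3 + x^2*(134*c - 35) + x*(-649*c^2 + 355*c)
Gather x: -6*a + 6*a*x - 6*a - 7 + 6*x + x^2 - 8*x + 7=-12*a + x^2 + x*(6*a - 2)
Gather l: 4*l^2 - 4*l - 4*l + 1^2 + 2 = 4*l^2 - 8*l + 3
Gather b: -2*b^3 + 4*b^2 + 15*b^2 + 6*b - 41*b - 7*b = -2*b^3 + 19*b^2 - 42*b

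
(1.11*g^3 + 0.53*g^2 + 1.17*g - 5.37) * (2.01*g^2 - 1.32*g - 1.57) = 2.2311*g^5 - 0.3999*g^4 - 0.0906000000000006*g^3 - 13.1702*g^2 + 5.2515*g + 8.4309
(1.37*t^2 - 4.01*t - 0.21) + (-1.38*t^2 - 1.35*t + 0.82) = -0.00999999999999979*t^2 - 5.36*t + 0.61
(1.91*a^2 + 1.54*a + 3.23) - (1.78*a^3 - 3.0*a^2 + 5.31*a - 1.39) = -1.78*a^3 + 4.91*a^2 - 3.77*a + 4.62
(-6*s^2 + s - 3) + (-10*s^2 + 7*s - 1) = -16*s^2 + 8*s - 4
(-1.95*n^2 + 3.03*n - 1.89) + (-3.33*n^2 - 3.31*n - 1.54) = -5.28*n^2 - 0.28*n - 3.43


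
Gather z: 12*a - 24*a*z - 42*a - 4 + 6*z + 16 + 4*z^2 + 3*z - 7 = -30*a + 4*z^2 + z*(9 - 24*a) + 5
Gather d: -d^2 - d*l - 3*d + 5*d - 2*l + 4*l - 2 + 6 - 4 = -d^2 + d*(2 - l) + 2*l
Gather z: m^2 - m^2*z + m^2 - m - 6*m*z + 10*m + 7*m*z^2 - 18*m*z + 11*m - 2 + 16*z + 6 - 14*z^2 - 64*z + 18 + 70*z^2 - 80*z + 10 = 2*m^2 + 20*m + z^2*(7*m + 56) + z*(-m^2 - 24*m - 128) + 32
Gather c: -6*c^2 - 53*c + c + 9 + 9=-6*c^2 - 52*c + 18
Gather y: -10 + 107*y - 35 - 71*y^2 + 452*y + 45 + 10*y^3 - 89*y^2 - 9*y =10*y^3 - 160*y^2 + 550*y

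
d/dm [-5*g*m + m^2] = -5*g + 2*m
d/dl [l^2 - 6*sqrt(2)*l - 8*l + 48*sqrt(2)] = 2*l - 6*sqrt(2) - 8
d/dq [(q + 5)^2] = 2*q + 10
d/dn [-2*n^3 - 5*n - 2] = -6*n^2 - 5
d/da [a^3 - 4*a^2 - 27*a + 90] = 3*a^2 - 8*a - 27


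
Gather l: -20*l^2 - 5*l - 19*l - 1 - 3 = -20*l^2 - 24*l - 4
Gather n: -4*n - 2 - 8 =-4*n - 10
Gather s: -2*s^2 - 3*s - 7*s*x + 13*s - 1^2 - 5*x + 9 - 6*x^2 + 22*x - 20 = -2*s^2 + s*(10 - 7*x) - 6*x^2 + 17*x - 12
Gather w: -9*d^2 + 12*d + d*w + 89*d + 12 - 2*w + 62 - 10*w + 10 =-9*d^2 + 101*d + w*(d - 12) + 84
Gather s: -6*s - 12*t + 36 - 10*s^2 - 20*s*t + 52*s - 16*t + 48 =-10*s^2 + s*(46 - 20*t) - 28*t + 84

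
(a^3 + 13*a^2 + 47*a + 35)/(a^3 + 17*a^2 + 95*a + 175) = (a + 1)/(a + 5)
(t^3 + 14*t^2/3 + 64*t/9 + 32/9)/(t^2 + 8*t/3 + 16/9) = t + 2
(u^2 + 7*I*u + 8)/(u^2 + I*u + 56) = (u - I)/(u - 7*I)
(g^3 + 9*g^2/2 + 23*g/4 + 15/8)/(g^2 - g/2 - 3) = (g^2 + 3*g + 5/4)/(g - 2)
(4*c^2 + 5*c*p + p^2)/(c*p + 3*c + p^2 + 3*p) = (4*c + p)/(p + 3)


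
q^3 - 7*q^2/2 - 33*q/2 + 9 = (q - 6)*(q - 1/2)*(q + 3)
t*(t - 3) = t^2 - 3*t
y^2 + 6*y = y*(y + 6)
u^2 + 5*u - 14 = (u - 2)*(u + 7)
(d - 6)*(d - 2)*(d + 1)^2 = d^4 - 6*d^3 - 3*d^2 + 16*d + 12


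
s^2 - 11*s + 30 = (s - 6)*(s - 5)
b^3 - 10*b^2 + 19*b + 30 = (b - 6)*(b - 5)*(b + 1)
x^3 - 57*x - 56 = (x - 8)*(x + 1)*(x + 7)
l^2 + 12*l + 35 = (l + 5)*(l + 7)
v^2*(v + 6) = v^3 + 6*v^2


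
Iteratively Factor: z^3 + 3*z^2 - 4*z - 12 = (z - 2)*(z^2 + 5*z + 6) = (z - 2)*(z + 2)*(z + 3)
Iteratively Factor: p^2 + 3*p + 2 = (p + 1)*(p + 2)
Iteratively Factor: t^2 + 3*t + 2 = (t + 1)*(t + 2)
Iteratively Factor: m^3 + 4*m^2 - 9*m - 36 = (m - 3)*(m^2 + 7*m + 12) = (m - 3)*(m + 3)*(m + 4)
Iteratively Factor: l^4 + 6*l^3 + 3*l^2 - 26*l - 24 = (l + 1)*(l^3 + 5*l^2 - 2*l - 24) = (l - 2)*(l + 1)*(l^2 + 7*l + 12) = (l - 2)*(l + 1)*(l + 3)*(l + 4)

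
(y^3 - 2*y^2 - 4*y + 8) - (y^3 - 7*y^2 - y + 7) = 5*y^2 - 3*y + 1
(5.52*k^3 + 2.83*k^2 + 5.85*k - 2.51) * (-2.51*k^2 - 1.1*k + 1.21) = -13.8552*k^5 - 13.1753*k^4 - 11.1173*k^3 + 3.2894*k^2 + 9.8395*k - 3.0371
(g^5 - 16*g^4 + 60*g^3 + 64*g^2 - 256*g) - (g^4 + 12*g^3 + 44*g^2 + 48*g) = g^5 - 17*g^4 + 48*g^3 + 20*g^2 - 304*g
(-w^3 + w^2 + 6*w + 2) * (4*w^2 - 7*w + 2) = -4*w^5 + 11*w^4 + 15*w^3 - 32*w^2 - 2*w + 4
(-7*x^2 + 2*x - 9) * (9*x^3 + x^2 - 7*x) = -63*x^5 + 11*x^4 - 30*x^3 - 23*x^2 + 63*x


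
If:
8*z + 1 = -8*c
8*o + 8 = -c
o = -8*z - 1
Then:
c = -8/65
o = -64/65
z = -1/520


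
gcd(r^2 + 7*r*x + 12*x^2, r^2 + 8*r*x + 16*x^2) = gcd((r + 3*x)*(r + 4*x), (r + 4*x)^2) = r + 4*x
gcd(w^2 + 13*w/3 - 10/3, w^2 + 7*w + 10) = w + 5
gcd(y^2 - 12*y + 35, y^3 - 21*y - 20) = y - 5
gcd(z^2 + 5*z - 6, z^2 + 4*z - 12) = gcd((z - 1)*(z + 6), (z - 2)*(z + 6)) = z + 6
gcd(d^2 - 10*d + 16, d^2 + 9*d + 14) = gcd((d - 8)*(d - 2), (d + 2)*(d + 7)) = 1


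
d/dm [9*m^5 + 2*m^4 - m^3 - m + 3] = 45*m^4 + 8*m^3 - 3*m^2 - 1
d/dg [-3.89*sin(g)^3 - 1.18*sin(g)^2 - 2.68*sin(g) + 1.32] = (-2.36*sin(g) + 5.835*cos(2*g) - 8.515)*cos(g)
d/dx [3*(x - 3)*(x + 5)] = 6*x + 6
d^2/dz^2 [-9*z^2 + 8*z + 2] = -18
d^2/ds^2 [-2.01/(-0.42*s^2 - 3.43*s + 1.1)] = (-0.709128*s^2 - 5.791212*s + 2.01*(0.84*s + 3.43)*(1.68*s + 6.86) + 1.85724)/(0.42*s^2 + 3.43*s - 1.1)^3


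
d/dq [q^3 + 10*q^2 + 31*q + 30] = 3*q^2 + 20*q + 31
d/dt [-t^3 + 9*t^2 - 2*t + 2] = -3*t^2 + 18*t - 2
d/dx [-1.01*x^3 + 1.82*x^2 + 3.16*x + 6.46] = -3.03*x^2 + 3.64*x + 3.16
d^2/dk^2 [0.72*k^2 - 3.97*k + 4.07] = 1.44000000000000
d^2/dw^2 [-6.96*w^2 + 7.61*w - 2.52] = -13.9200000000000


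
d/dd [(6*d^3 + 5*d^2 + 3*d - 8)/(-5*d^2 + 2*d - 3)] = (-30*d^4 + 24*d^3 - 29*d^2 - 110*d + 7)/(25*d^4 - 20*d^3 + 34*d^2 - 12*d + 9)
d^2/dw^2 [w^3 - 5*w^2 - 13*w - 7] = 6*w - 10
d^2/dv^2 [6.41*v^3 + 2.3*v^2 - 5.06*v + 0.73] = 38.46*v + 4.6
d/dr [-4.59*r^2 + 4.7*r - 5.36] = 4.7 - 9.18*r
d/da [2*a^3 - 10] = 6*a^2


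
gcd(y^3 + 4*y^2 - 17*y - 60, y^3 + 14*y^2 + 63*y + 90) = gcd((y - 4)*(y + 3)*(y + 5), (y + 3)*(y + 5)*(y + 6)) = y^2 + 8*y + 15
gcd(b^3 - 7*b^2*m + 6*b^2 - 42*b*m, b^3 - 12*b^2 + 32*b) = b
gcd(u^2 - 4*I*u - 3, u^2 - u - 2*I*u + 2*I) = 1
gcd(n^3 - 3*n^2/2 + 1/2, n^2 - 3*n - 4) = 1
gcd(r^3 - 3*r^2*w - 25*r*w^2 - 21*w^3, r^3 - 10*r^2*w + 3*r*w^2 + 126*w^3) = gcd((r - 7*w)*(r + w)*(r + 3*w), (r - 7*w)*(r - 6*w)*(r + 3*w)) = r^2 - 4*r*w - 21*w^2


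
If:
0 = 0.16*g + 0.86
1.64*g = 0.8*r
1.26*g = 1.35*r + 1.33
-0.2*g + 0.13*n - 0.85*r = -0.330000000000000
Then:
No Solution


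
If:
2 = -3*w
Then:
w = -2/3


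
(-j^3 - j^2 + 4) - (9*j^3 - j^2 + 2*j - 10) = -10*j^3 - 2*j + 14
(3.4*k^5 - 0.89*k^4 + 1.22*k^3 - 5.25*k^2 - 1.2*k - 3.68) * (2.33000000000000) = 7.922*k^5 - 2.0737*k^4 + 2.8426*k^3 - 12.2325*k^2 - 2.796*k - 8.5744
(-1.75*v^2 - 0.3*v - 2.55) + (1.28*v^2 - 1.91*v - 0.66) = -0.47*v^2 - 2.21*v - 3.21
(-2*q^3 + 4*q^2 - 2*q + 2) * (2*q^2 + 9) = -4*q^5 + 8*q^4 - 22*q^3 + 40*q^2 - 18*q + 18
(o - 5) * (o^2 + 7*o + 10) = o^3 + 2*o^2 - 25*o - 50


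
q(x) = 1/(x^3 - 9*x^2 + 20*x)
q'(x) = (-3*x^2 + 18*x - 20)/(x^3 - 9*x^2 + 20*x)^2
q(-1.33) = -0.02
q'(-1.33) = -0.02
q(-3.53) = -0.00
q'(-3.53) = -0.00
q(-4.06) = -0.00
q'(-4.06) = -0.00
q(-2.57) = -0.01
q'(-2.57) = -0.01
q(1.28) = 0.08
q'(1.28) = -0.01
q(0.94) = 0.09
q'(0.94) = -0.04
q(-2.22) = -0.01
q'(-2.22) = -0.01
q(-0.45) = -0.09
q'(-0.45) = -0.24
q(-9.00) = 0.00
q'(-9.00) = 0.00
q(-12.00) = 0.00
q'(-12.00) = 0.00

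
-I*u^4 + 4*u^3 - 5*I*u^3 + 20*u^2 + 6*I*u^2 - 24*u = u*(u + 6)*(u + 4*I)*(-I*u + I)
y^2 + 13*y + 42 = (y + 6)*(y + 7)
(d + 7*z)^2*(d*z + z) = d^3*z + 14*d^2*z^2 + d^2*z + 49*d*z^3 + 14*d*z^2 + 49*z^3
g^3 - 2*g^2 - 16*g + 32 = (g - 4)*(g - 2)*(g + 4)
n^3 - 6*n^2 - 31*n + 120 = (n - 8)*(n - 3)*(n + 5)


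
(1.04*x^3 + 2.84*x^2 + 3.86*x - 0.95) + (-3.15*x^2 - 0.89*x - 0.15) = 1.04*x^3 - 0.31*x^2 + 2.97*x - 1.1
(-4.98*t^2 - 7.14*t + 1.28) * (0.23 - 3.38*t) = 16.8324*t^3 + 22.9878*t^2 - 5.9686*t + 0.2944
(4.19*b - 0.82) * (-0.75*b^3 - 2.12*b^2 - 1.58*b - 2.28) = -3.1425*b^4 - 8.2678*b^3 - 4.8818*b^2 - 8.2576*b + 1.8696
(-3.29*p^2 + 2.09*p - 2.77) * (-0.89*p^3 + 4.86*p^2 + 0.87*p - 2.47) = 2.9281*p^5 - 17.8495*p^4 + 9.7604*p^3 - 3.5176*p^2 - 7.5722*p + 6.8419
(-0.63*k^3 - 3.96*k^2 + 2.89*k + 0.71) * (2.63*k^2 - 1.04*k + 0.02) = -1.6569*k^5 - 9.7596*k^4 + 11.7065*k^3 - 1.2175*k^2 - 0.6806*k + 0.0142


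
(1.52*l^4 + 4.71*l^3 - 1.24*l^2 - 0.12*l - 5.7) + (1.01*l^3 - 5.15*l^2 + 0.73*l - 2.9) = 1.52*l^4 + 5.72*l^3 - 6.39*l^2 + 0.61*l - 8.6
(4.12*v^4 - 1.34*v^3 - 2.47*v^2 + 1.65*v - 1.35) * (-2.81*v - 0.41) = -11.5772*v^5 + 2.0762*v^4 + 7.4901*v^3 - 3.6238*v^2 + 3.117*v + 0.5535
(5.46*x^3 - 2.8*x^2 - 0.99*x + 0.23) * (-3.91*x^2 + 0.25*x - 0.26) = -21.3486*x^5 + 12.313*x^4 + 1.7513*x^3 - 0.4188*x^2 + 0.3149*x - 0.0598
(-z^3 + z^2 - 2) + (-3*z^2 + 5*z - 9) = -z^3 - 2*z^2 + 5*z - 11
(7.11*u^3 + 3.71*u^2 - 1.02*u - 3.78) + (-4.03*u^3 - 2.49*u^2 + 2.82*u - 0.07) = 3.08*u^3 + 1.22*u^2 + 1.8*u - 3.85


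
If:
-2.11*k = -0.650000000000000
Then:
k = 0.31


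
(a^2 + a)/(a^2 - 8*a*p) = (a + 1)/(a - 8*p)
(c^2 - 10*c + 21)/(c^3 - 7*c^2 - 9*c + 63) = 1/(c + 3)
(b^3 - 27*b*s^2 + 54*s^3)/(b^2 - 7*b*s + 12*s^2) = (-b^2 - 3*b*s + 18*s^2)/(-b + 4*s)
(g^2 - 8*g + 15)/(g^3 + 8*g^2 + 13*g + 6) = (g^2 - 8*g + 15)/(g^3 + 8*g^2 + 13*g + 6)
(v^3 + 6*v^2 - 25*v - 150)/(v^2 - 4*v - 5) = (v^2 + 11*v + 30)/(v + 1)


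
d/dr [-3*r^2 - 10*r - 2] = -6*r - 10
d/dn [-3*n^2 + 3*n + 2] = 3 - 6*n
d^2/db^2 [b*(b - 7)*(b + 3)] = 6*b - 8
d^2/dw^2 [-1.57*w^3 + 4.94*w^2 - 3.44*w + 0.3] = 9.88 - 9.42*w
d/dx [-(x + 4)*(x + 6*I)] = -2*x - 4 - 6*I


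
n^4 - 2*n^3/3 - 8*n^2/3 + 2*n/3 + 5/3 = (n - 5/3)*(n - 1)*(n + 1)^2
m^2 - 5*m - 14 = (m - 7)*(m + 2)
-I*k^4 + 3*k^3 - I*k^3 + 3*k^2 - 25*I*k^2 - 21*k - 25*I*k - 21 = (k - 3*I)*(k - I)*(k + 7*I)*(-I*k - I)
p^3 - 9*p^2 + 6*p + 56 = (p - 7)*(p - 4)*(p + 2)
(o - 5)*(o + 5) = o^2 - 25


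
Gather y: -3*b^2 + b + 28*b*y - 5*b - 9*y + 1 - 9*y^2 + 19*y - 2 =-3*b^2 - 4*b - 9*y^2 + y*(28*b + 10) - 1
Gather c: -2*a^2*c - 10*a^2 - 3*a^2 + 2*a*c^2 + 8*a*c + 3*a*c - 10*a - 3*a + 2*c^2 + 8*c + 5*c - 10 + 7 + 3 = -13*a^2 - 13*a + c^2*(2*a + 2) + c*(-2*a^2 + 11*a + 13)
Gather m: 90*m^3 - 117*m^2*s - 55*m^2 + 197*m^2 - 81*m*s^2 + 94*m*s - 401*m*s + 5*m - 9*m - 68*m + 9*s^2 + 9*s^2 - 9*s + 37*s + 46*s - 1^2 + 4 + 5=90*m^3 + m^2*(142 - 117*s) + m*(-81*s^2 - 307*s - 72) + 18*s^2 + 74*s + 8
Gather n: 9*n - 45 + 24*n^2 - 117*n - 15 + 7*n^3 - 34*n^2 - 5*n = 7*n^3 - 10*n^2 - 113*n - 60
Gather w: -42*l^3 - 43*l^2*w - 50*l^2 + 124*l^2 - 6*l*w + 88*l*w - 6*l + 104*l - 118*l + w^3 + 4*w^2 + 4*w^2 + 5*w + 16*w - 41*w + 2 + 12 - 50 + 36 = -42*l^3 + 74*l^2 - 20*l + w^3 + 8*w^2 + w*(-43*l^2 + 82*l - 20)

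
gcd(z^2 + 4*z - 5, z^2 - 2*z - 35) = z + 5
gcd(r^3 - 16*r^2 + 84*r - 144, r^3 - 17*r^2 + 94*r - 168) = r^2 - 10*r + 24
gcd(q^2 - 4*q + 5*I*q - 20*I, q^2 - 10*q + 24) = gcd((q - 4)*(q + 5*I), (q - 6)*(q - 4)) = q - 4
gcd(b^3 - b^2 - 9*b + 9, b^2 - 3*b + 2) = b - 1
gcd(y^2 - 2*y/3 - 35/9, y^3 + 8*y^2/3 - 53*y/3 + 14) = y - 7/3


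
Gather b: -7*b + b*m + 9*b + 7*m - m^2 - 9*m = b*(m + 2) - m^2 - 2*m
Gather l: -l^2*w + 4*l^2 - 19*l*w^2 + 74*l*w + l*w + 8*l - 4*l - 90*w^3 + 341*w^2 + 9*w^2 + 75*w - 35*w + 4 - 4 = l^2*(4 - w) + l*(-19*w^2 + 75*w + 4) - 90*w^3 + 350*w^2 + 40*w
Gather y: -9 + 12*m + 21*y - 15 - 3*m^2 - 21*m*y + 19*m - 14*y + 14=-3*m^2 + 31*m + y*(7 - 21*m) - 10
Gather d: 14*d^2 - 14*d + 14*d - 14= 14*d^2 - 14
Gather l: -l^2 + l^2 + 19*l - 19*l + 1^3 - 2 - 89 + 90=0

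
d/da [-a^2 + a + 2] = 1 - 2*a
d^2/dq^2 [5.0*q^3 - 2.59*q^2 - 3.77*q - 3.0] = 30.0*q - 5.18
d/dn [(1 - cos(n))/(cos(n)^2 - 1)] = -sin(n)/(cos(n) + 1)^2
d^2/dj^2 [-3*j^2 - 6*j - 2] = -6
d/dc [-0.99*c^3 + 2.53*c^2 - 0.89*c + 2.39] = -2.97*c^2 + 5.06*c - 0.89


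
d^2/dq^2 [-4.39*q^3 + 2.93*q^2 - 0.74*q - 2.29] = 5.86 - 26.34*q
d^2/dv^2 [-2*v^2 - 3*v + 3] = -4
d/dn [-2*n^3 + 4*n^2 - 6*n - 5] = -6*n^2 + 8*n - 6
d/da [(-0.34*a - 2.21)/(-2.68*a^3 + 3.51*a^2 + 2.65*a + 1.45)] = (-1.8224*a^3 - 16.575*a^2 + 15.5142*a + 5.3635)/(7.1824*a^6 - 18.8136*a^5 - 1.8839*a^4 + 10.831*a^3 + 17.2015*a^2 + 7.685*a + 2.1025)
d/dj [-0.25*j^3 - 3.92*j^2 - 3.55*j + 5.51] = -0.75*j^2 - 7.84*j - 3.55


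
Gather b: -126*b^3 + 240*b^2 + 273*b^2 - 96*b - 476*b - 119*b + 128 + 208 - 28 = -126*b^3 + 513*b^2 - 691*b + 308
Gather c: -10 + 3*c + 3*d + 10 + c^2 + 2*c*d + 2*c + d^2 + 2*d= c^2 + c*(2*d + 5) + d^2 + 5*d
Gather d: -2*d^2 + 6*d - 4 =-2*d^2 + 6*d - 4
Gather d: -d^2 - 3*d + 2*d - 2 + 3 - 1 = -d^2 - d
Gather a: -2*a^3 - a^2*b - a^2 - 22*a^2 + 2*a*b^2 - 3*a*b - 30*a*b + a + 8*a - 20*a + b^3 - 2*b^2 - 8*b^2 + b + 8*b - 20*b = -2*a^3 + a^2*(-b - 23) + a*(2*b^2 - 33*b - 11) + b^3 - 10*b^2 - 11*b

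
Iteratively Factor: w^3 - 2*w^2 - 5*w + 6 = (w - 3)*(w^2 + w - 2) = (w - 3)*(w + 2)*(w - 1)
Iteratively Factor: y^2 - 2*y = (y - 2)*(y)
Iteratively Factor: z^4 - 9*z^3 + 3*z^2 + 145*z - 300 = (z - 5)*(z^3 - 4*z^2 - 17*z + 60) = (z - 5)*(z - 3)*(z^2 - z - 20) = (z - 5)*(z - 3)*(z + 4)*(z - 5)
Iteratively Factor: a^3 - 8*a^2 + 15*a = (a)*(a^2 - 8*a + 15) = a*(a - 3)*(a - 5)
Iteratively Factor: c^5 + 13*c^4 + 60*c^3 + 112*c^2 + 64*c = (c + 4)*(c^4 + 9*c^3 + 24*c^2 + 16*c) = (c + 1)*(c + 4)*(c^3 + 8*c^2 + 16*c) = c*(c + 1)*(c + 4)*(c^2 + 8*c + 16) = c*(c + 1)*(c + 4)^2*(c + 4)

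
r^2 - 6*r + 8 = (r - 4)*(r - 2)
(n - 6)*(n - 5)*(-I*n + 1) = -I*n^3 + n^2 + 11*I*n^2 - 11*n - 30*I*n + 30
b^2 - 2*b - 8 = (b - 4)*(b + 2)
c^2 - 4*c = c*(c - 4)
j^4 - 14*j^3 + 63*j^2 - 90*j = j*(j - 6)*(j - 5)*(j - 3)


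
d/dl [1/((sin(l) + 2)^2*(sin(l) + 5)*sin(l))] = (-19*sin(l) + 2*cos(2*l) - 12)*cos(l)/((sin(l) + 2)^3*(sin(l) + 5)^2*sin(l)^2)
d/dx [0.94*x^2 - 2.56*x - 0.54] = 1.88*x - 2.56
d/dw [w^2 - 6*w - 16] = 2*w - 6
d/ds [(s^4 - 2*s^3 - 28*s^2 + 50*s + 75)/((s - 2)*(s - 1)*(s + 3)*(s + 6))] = 2*(4*s^6 + 21*s^5 - 38*s^4 - 306*s^3 - 104*s^2 - 483*s + 2250)/(s^8 + 12*s^7 + 22*s^6 - 156*s^5 - 311*s^4 + 936*s^3 + 792*s^2 - 2592*s + 1296)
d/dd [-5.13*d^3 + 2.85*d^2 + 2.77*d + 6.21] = -15.39*d^2 + 5.7*d + 2.77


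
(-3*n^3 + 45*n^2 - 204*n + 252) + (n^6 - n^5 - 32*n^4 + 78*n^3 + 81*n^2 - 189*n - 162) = n^6 - n^5 - 32*n^4 + 75*n^3 + 126*n^2 - 393*n + 90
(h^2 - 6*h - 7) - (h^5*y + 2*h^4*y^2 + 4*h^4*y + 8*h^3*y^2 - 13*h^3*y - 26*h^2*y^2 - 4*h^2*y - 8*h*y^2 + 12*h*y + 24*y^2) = -h^5*y - 2*h^4*y^2 - 4*h^4*y - 8*h^3*y^2 + 13*h^3*y + 26*h^2*y^2 + 4*h^2*y + h^2 + 8*h*y^2 - 12*h*y - 6*h - 24*y^2 - 7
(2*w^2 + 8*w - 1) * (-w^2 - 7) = -2*w^4 - 8*w^3 - 13*w^2 - 56*w + 7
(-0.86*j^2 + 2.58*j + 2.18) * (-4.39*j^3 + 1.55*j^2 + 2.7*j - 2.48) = 3.7754*j^5 - 12.6592*j^4 - 7.8932*j^3 + 12.4778*j^2 - 0.5124*j - 5.4064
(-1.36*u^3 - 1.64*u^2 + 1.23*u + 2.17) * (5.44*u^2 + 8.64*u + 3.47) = -7.3984*u^5 - 20.672*u^4 - 12.1976*u^3 + 16.7412*u^2 + 23.0169*u + 7.5299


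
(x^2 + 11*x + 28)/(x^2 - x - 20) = (x + 7)/(x - 5)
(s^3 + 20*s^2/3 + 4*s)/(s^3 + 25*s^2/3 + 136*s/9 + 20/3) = 3*s/(3*s + 5)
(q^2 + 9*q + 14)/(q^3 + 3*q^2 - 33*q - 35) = (q + 2)/(q^2 - 4*q - 5)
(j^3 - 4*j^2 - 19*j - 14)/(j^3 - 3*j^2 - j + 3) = (j^2 - 5*j - 14)/(j^2 - 4*j + 3)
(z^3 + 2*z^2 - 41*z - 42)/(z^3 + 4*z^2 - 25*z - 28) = (z - 6)/(z - 4)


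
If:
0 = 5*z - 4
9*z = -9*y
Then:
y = -4/5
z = 4/5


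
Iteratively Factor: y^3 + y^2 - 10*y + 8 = (y + 4)*(y^2 - 3*y + 2) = (y - 1)*(y + 4)*(y - 2)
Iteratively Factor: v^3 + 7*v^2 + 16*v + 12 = (v + 2)*(v^2 + 5*v + 6) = (v + 2)^2*(v + 3)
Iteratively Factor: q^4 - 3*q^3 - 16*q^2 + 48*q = (q)*(q^3 - 3*q^2 - 16*q + 48) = q*(q + 4)*(q^2 - 7*q + 12) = q*(q - 3)*(q + 4)*(q - 4)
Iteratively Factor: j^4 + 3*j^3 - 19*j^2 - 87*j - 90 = (j + 3)*(j^3 - 19*j - 30) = (j - 5)*(j + 3)*(j^2 + 5*j + 6) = (j - 5)*(j + 3)^2*(j + 2)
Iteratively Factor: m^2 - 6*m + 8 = (m - 4)*(m - 2)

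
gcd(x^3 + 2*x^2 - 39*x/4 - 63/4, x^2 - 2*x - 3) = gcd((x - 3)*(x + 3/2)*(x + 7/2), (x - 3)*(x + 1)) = x - 3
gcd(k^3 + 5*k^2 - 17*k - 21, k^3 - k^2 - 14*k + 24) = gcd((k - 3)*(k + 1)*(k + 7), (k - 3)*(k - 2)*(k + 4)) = k - 3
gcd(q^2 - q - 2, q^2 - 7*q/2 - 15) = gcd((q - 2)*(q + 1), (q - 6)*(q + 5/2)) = 1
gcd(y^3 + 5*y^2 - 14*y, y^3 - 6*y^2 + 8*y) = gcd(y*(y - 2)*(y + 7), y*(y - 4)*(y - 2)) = y^2 - 2*y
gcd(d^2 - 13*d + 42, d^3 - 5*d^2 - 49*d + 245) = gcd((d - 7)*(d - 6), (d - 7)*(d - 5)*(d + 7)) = d - 7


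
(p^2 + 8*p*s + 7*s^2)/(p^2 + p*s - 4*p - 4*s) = (p + 7*s)/(p - 4)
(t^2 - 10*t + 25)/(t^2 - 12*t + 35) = (t - 5)/(t - 7)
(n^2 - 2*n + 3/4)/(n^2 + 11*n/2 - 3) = (n - 3/2)/(n + 6)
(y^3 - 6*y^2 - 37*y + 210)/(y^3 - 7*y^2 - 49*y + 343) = (y^2 + y - 30)/(y^2 - 49)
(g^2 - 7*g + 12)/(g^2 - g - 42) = (-g^2 + 7*g - 12)/(-g^2 + g + 42)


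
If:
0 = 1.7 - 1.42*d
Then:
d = 1.20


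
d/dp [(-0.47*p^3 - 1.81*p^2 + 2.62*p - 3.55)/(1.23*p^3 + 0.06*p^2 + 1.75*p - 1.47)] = (2.1981*p^4 - 8.0902*p^3 + 11.8475*p^2 + 5.7474*p + 2.3611)/(1.5129*p^6 + 0.1476*p^5 + 4.3086*p^4 - 3.4062*p^3 + 2.8861*p^2 - 5.145*p + 2.1609)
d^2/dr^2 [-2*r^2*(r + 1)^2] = -24*r^2 - 24*r - 4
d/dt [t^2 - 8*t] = 2*t - 8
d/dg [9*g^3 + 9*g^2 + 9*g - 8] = 27*g^2 + 18*g + 9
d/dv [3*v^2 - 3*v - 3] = 6*v - 3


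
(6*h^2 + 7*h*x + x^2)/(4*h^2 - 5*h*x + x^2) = (6*h^2 + 7*h*x + x^2)/(4*h^2 - 5*h*x + x^2)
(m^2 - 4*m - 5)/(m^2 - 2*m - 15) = (m + 1)/(m + 3)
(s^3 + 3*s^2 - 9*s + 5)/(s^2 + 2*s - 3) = (s^2 + 4*s - 5)/(s + 3)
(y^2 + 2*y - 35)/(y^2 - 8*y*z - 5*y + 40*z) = (y + 7)/(y - 8*z)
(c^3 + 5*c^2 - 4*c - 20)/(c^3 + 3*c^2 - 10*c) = (c + 2)/c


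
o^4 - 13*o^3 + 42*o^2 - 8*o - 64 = (o - 8)*(o - 4)*(o - 2)*(o + 1)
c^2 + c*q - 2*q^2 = (c - q)*(c + 2*q)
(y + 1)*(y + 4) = y^2 + 5*y + 4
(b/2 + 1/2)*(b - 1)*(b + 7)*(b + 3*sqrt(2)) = b^4/2 + 3*sqrt(2)*b^3/2 + 7*b^3/2 - b^2/2 + 21*sqrt(2)*b^2/2 - 7*b/2 - 3*sqrt(2)*b/2 - 21*sqrt(2)/2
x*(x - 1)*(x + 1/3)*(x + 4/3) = x^4 + 2*x^3/3 - 11*x^2/9 - 4*x/9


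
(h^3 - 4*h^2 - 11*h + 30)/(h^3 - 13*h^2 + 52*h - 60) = (h + 3)/(h - 6)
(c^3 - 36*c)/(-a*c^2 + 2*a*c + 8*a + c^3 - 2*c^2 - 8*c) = c*(36 - c^2)/(a*c^2 - 2*a*c - 8*a - c^3 + 2*c^2 + 8*c)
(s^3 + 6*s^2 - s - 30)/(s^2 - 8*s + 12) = (s^2 + 8*s + 15)/(s - 6)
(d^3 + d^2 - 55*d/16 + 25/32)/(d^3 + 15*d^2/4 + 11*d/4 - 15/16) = (4*d - 5)/(2*(2*d + 3))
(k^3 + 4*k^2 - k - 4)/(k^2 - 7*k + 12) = (k^3 + 4*k^2 - k - 4)/(k^2 - 7*k + 12)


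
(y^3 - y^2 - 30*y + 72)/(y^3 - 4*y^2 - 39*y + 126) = (y - 4)/(y - 7)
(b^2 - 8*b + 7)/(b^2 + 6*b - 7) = (b - 7)/(b + 7)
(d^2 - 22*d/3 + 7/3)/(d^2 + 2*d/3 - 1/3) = (d - 7)/(d + 1)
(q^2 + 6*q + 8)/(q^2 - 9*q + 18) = (q^2 + 6*q + 8)/(q^2 - 9*q + 18)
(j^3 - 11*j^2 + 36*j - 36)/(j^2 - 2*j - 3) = (j^2 - 8*j + 12)/(j + 1)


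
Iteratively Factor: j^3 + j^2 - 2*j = (j + 2)*(j^2 - j) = (j - 1)*(j + 2)*(j)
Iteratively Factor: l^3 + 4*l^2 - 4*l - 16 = (l + 4)*(l^2 - 4) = (l + 2)*(l + 4)*(l - 2)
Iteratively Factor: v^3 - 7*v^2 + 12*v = (v - 3)*(v^2 - 4*v) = (v - 4)*(v - 3)*(v)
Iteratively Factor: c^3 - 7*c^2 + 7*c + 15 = (c - 3)*(c^2 - 4*c - 5) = (c - 5)*(c - 3)*(c + 1)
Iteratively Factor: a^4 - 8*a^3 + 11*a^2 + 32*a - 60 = (a - 5)*(a^3 - 3*a^2 - 4*a + 12) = (a - 5)*(a + 2)*(a^2 - 5*a + 6) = (a - 5)*(a - 2)*(a + 2)*(a - 3)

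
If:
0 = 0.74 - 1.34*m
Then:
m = 0.55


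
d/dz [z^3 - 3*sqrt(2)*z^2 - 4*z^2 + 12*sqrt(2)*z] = 3*z^2 - 6*sqrt(2)*z - 8*z + 12*sqrt(2)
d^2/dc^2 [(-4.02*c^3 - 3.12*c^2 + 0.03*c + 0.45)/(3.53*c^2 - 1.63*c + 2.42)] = (5.6843418860808e-14*c^5 - 5.6843418860808e-14*c^4 + 12.1643460000001*c^3 + 288.705654*c^2 - 158.329566*c - 41.60439)/(43.986977*c^6 - 60.933801*c^5 + 118.602705*c^4 - 87.877375*c^3 + 81.30837*c^2 - 28.637796*c + 14.172488)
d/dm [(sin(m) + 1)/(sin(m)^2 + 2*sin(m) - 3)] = (-2*sin(m) + cos(m)^2 - 6)*cos(m)/(sin(m)^2 + 2*sin(m) - 3)^2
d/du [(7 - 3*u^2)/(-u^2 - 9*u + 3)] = (27*u^2 - 4*u + 63)/(u^4 + 18*u^3 + 75*u^2 - 54*u + 9)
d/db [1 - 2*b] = -2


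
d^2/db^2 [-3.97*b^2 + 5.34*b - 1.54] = -7.94000000000000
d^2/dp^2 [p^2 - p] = 2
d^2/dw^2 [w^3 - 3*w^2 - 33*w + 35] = 6*w - 6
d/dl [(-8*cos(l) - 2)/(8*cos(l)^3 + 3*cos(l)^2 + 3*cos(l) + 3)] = -(152*sin(2*l) + 72*sin(3*l) + 64*sin(4*l))/(18*cos(l) + 3*cos(2*l) + 4*cos(3*l) + 9)^2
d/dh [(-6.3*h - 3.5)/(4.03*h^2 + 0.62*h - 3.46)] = (25.389*h^2 + 28.21*h + 23.968)/(16.2409*h^4 + 4.9972*h^3 - 27.5032*h^2 - 4.2904*h + 11.9716)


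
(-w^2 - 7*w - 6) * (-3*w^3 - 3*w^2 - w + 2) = 3*w^5 + 24*w^4 + 40*w^3 + 23*w^2 - 8*w - 12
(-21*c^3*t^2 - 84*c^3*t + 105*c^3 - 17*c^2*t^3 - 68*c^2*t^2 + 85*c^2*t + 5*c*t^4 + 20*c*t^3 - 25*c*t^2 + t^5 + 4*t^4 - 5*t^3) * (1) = -21*c^3*t^2 - 84*c^3*t + 105*c^3 - 17*c^2*t^3 - 68*c^2*t^2 + 85*c^2*t + 5*c*t^4 + 20*c*t^3 - 25*c*t^2 + t^5 + 4*t^4 - 5*t^3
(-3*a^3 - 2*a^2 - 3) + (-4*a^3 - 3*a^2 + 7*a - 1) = -7*a^3 - 5*a^2 + 7*a - 4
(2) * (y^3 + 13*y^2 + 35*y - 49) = 2*y^3 + 26*y^2 + 70*y - 98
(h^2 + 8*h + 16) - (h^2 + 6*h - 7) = 2*h + 23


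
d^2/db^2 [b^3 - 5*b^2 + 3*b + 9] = 6*b - 10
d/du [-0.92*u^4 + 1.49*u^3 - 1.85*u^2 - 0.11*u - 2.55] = -3.68*u^3 + 4.47*u^2 - 3.7*u - 0.11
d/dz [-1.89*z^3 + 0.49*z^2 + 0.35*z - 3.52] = -5.67*z^2 + 0.98*z + 0.35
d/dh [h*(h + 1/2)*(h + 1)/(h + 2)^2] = (h^3 + 6*h^2 + 11*h/2 + 1)/(h^3 + 6*h^2 + 12*h + 8)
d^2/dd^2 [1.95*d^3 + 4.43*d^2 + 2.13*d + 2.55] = 11.7*d + 8.86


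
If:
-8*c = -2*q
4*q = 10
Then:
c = 5/8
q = 5/2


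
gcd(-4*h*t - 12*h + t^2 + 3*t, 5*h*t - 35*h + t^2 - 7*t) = 1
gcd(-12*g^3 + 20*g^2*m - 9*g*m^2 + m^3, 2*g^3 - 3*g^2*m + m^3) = g - m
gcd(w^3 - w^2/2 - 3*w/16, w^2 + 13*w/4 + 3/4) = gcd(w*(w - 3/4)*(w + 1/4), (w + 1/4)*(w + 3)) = w + 1/4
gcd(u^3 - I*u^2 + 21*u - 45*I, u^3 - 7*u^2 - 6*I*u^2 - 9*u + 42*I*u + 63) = u^2 - 6*I*u - 9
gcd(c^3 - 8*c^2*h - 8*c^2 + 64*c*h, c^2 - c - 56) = c - 8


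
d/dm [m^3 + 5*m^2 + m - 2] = 3*m^2 + 10*m + 1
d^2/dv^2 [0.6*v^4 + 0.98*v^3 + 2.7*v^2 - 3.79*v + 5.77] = 7.2*v^2 + 5.88*v + 5.4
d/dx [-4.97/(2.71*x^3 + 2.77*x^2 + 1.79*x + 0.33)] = (40.4061*x^2 + 27.5338*x + 8.8963)/(2.71*x^3 + 2.77*x^2 + 1.79*x + 0.33)^2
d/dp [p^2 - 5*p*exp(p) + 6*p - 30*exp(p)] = -5*p*exp(p) + 2*p - 35*exp(p) + 6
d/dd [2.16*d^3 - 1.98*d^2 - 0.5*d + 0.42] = 6.48*d^2 - 3.96*d - 0.5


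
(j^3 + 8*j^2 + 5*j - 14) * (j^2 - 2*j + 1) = j^5 + 6*j^4 - 10*j^3 - 16*j^2 + 33*j - 14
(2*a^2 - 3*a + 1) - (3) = 2*a^2 - 3*a - 2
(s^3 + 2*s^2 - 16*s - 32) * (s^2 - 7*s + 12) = s^5 - 5*s^4 - 18*s^3 + 104*s^2 + 32*s - 384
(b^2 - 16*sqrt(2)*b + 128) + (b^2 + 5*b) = 2*b^2 - 16*sqrt(2)*b + 5*b + 128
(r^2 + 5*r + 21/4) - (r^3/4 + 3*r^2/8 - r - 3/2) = -r^3/4 + 5*r^2/8 + 6*r + 27/4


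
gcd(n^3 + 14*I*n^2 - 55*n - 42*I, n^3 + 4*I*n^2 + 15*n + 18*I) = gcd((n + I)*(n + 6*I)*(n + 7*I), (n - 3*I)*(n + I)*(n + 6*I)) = n^2 + 7*I*n - 6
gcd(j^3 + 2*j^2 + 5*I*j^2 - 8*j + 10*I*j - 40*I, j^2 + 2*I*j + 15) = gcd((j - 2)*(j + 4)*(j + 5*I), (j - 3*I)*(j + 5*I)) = j + 5*I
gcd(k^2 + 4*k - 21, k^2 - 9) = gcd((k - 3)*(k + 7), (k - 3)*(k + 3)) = k - 3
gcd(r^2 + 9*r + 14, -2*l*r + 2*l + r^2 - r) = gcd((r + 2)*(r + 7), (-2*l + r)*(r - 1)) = 1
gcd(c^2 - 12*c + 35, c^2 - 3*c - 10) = c - 5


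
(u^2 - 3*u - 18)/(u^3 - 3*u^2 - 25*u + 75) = (u^2 - 3*u - 18)/(u^3 - 3*u^2 - 25*u + 75)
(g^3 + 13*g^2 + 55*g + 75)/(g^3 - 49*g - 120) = (g + 5)/(g - 8)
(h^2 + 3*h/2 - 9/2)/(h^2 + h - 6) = (h - 3/2)/(h - 2)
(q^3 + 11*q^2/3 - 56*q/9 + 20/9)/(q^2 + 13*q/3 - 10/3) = q - 2/3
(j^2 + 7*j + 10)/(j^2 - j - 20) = (j^2 + 7*j + 10)/(j^2 - j - 20)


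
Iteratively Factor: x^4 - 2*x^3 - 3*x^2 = (x + 1)*(x^3 - 3*x^2) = (x - 3)*(x + 1)*(x^2) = x*(x - 3)*(x + 1)*(x)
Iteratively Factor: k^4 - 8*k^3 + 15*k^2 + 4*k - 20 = (k - 5)*(k^3 - 3*k^2 + 4) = (k - 5)*(k - 2)*(k^2 - k - 2) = (k - 5)*(k - 2)^2*(k + 1)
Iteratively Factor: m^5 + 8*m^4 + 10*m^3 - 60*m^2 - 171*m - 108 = (m + 4)*(m^4 + 4*m^3 - 6*m^2 - 36*m - 27) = (m + 3)*(m + 4)*(m^3 + m^2 - 9*m - 9) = (m - 3)*(m + 3)*(m + 4)*(m^2 + 4*m + 3) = (m - 3)*(m + 1)*(m + 3)*(m + 4)*(m + 3)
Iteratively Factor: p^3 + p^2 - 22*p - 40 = (p - 5)*(p^2 + 6*p + 8) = (p - 5)*(p + 2)*(p + 4)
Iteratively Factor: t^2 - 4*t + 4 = (t - 2)*(t - 2)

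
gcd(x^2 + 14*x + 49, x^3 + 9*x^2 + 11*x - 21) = x + 7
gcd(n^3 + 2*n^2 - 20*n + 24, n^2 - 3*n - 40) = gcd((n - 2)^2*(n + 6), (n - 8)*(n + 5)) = 1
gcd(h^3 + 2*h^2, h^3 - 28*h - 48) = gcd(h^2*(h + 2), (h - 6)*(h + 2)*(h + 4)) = h + 2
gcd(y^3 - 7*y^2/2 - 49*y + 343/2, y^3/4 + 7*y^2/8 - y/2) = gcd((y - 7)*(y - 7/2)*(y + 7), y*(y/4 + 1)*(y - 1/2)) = 1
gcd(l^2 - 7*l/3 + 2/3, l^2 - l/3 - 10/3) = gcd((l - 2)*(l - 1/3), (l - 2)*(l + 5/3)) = l - 2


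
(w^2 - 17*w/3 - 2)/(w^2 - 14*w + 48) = (w + 1/3)/(w - 8)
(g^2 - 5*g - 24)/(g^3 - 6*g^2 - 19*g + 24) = 1/(g - 1)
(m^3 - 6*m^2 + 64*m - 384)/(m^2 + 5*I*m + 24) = (m^2 + m*(-6 - 8*I) + 48*I)/(m - 3*I)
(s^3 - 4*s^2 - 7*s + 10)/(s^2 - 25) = (s^2 + s - 2)/(s + 5)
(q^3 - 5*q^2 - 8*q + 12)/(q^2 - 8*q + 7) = (q^2 - 4*q - 12)/(q - 7)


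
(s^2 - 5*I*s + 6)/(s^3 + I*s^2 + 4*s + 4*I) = (s - 6*I)/(s^2 + 4)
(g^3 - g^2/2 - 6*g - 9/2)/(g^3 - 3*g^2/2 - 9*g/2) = (g + 1)/g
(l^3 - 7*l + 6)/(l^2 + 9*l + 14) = (l^3 - 7*l + 6)/(l^2 + 9*l + 14)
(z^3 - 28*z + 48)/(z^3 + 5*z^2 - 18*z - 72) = (z - 2)/(z + 3)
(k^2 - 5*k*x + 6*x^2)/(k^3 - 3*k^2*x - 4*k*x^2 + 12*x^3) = 1/(k + 2*x)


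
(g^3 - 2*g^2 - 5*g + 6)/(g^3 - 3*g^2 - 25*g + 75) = (g^2 + g - 2)/(g^2 - 25)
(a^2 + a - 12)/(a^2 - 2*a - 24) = (a - 3)/(a - 6)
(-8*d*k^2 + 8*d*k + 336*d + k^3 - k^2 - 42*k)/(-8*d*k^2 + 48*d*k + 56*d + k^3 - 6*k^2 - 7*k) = (k + 6)/(k + 1)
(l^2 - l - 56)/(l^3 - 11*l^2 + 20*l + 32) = (l + 7)/(l^2 - 3*l - 4)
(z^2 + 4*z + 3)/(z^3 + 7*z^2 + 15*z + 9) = 1/(z + 3)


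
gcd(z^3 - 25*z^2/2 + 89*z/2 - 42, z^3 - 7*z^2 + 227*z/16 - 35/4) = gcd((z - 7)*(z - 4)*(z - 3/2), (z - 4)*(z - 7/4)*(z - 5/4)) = z - 4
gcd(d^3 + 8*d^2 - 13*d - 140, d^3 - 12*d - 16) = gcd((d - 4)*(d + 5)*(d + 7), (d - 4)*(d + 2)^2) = d - 4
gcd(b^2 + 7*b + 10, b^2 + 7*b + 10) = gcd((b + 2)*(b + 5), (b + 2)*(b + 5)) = b^2 + 7*b + 10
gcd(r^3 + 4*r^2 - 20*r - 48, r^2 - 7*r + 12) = r - 4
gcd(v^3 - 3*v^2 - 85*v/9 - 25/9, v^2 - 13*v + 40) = v - 5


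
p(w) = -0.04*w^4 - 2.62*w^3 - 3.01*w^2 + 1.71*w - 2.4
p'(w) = -0.16*w^3 - 7.86*w^2 - 6.02*w + 1.71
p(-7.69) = 858.03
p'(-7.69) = -344.04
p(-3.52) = 62.41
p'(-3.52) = -67.51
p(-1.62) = -2.21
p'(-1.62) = -8.49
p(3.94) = -212.27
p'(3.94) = -153.81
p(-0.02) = -2.44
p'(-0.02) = 1.83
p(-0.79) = -4.35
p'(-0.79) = 1.64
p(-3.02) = 33.82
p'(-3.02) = -47.39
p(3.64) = -169.44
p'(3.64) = -132.06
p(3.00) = -98.34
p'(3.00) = -91.41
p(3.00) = -98.34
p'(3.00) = -91.41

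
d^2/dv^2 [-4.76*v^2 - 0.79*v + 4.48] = -9.52000000000000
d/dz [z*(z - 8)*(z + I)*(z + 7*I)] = 4*z^3 + z^2*(-24 + 24*I) + z*(-14 - 128*I) + 56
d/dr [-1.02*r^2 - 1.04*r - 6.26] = -2.04*r - 1.04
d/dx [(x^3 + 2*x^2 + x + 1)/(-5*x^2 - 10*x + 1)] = (-5*x^4 - 20*x^3 - 12*x^2 + 14*x + 11)/(25*x^4 + 100*x^3 + 90*x^2 - 20*x + 1)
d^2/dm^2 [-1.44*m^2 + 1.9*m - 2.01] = -2.88000000000000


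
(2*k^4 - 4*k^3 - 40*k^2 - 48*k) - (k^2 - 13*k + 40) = 2*k^4 - 4*k^3 - 41*k^2 - 35*k - 40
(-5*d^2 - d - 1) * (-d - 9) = 5*d^3 + 46*d^2 + 10*d + 9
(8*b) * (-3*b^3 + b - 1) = -24*b^4 + 8*b^2 - 8*b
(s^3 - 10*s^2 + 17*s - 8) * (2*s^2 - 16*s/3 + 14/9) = 2*s^5 - 76*s^4/3 + 800*s^3/9 - 1100*s^2/9 + 622*s/9 - 112/9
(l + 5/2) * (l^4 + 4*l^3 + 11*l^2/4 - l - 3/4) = l^5 + 13*l^4/2 + 51*l^3/4 + 47*l^2/8 - 13*l/4 - 15/8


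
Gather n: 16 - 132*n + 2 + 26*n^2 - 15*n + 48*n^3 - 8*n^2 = 48*n^3 + 18*n^2 - 147*n + 18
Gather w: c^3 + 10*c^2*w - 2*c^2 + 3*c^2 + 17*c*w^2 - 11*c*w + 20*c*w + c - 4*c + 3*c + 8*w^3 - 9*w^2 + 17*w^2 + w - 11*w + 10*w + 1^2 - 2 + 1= c^3 + c^2 + 8*w^3 + w^2*(17*c + 8) + w*(10*c^2 + 9*c)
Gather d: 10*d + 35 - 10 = 10*d + 25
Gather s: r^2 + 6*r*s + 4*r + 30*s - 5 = r^2 + 4*r + s*(6*r + 30) - 5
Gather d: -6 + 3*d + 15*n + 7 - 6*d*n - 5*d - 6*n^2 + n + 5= d*(-6*n - 2) - 6*n^2 + 16*n + 6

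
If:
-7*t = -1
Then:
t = 1/7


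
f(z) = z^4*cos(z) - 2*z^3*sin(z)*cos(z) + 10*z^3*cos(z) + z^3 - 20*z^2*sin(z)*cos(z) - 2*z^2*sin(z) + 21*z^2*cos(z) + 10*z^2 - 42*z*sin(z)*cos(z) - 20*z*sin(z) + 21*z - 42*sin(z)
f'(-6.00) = -23.72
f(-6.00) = -93.68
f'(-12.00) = -5672.26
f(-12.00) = 5368.89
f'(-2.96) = -38.96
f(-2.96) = -1.64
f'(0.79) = -32.75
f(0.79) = -28.98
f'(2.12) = -55.87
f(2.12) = -2.06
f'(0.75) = -35.71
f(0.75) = -27.60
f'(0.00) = -21.00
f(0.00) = 0.00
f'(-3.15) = -57.59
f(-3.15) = 7.59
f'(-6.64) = -118.50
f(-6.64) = -40.65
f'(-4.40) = 57.40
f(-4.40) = 53.97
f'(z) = -z^4*sin(z) + 2*z^3*sin(z)^2 - 10*z^3*sin(z) - 2*z^3*cos(z)^2 + 4*z^3*cos(z) + 20*z^2*sin(z)^2 - 6*z^2*sin(z)*cos(z) - 21*z^2*sin(z) - 20*z^2*cos(z)^2 + 28*z^2*cos(z) + 3*z^2 + 42*z*sin(z)^2 - 40*z*sin(z)*cos(z) - 4*z*sin(z) - 42*z*cos(z)^2 + 22*z*cos(z) + 20*z - 42*sin(z)*cos(z) - 20*sin(z) - 42*cos(z) + 21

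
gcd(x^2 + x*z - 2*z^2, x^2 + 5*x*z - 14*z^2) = 1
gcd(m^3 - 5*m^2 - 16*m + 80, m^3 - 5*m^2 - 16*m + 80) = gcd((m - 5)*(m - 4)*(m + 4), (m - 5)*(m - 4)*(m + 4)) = m^3 - 5*m^2 - 16*m + 80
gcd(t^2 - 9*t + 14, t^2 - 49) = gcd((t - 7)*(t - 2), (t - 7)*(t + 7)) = t - 7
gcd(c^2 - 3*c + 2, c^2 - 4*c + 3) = c - 1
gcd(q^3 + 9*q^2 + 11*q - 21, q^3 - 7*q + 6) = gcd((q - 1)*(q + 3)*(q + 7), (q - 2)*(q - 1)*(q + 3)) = q^2 + 2*q - 3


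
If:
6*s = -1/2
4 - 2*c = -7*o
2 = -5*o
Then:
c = 3/5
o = -2/5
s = -1/12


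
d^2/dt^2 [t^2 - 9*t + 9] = 2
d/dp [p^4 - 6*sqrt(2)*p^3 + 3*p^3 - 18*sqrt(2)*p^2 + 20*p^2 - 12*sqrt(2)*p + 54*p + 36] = 4*p^3 - 18*sqrt(2)*p^2 + 9*p^2 - 36*sqrt(2)*p + 40*p - 12*sqrt(2) + 54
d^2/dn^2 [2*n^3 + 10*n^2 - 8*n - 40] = 12*n + 20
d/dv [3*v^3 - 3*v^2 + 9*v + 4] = 9*v^2 - 6*v + 9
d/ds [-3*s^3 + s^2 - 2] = s*(2 - 9*s)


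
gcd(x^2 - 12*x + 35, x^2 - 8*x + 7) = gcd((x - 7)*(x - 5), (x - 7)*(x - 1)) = x - 7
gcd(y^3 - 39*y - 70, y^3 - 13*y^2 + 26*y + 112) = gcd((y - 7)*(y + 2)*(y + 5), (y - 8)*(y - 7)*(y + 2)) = y^2 - 5*y - 14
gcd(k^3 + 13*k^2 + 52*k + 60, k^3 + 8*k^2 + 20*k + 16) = k + 2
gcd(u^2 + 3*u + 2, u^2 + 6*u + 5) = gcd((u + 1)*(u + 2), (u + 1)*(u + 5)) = u + 1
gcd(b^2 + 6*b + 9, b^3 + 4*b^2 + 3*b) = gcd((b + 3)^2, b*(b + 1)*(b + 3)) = b + 3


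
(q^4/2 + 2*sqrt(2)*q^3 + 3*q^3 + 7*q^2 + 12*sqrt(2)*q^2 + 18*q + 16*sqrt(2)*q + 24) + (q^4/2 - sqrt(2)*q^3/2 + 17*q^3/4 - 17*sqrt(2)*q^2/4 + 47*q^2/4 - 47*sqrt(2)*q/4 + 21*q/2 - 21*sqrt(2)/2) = q^4 + 3*sqrt(2)*q^3/2 + 29*q^3/4 + 31*sqrt(2)*q^2/4 + 75*q^2/4 + 17*sqrt(2)*q/4 + 57*q/2 - 21*sqrt(2)/2 + 24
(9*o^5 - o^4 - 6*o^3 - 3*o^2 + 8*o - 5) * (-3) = -27*o^5 + 3*o^4 + 18*o^3 + 9*o^2 - 24*o + 15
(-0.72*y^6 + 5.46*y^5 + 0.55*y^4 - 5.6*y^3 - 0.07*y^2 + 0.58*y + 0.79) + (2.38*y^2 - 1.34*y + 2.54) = -0.72*y^6 + 5.46*y^5 + 0.55*y^4 - 5.6*y^3 + 2.31*y^2 - 0.76*y + 3.33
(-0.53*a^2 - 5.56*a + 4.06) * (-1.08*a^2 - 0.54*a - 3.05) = 0.5724*a^4 + 6.291*a^3 + 0.2341*a^2 + 14.7656*a - 12.383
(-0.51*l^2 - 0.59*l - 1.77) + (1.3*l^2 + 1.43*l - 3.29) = 0.79*l^2 + 0.84*l - 5.06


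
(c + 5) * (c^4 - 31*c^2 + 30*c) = c^5 + 5*c^4 - 31*c^3 - 125*c^2 + 150*c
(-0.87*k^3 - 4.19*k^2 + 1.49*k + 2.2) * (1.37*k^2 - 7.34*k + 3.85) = -1.1919*k^5 + 0.645499999999998*k^4 + 29.4464*k^3 - 24.0541*k^2 - 10.4115*k + 8.47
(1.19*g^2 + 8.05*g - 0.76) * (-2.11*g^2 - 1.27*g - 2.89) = -2.5109*g^4 - 18.4968*g^3 - 12.059*g^2 - 22.2993*g + 2.1964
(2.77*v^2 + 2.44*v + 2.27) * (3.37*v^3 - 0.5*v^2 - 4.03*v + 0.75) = 9.3349*v^5 + 6.8378*v^4 - 4.7332*v^3 - 8.8907*v^2 - 7.3181*v + 1.7025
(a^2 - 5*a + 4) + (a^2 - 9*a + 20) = 2*a^2 - 14*a + 24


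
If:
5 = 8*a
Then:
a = 5/8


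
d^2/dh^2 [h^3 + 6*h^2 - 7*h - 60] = 6*h + 12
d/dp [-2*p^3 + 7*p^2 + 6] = 2*p*(7 - 3*p)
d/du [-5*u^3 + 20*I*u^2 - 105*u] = -15*u^2 + 40*I*u - 105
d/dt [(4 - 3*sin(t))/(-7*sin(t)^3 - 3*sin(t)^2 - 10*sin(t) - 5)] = (-42*sin(t)^3 + 75*sin(t)^2 + 24*sin(t) + 55)*cos(t)/(7*sin(t)^3 + 3*sin(t)^2 + 10*sin(t) + 5)^2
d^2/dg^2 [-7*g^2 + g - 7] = -14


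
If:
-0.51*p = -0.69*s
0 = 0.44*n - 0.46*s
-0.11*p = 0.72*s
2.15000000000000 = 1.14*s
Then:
No Solution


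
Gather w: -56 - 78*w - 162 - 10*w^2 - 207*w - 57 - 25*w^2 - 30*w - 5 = -35*w^2 - 315*w - 280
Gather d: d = d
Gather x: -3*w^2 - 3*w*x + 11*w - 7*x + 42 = -3*w^2 + 11*w + x*(-3*w - 7) + 42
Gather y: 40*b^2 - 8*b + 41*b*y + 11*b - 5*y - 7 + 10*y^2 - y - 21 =40*b^2 + 3*b + 10*y^2 + y*(41*b - 6) - 28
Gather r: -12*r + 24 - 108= -12*r - 84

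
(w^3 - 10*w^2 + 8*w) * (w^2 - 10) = w^5 - 10*w^4 - 2*w^3 + 100*w^2 - 80*w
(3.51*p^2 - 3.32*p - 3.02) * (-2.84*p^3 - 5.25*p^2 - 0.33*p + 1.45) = -9.9684*p^5 - 8.9987*p^4 + 24.8485*p^3 + 22.0401*p^2 - 3.8174*p - 4.379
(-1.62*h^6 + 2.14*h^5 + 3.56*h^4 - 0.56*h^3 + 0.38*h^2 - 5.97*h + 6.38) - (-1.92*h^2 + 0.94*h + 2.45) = -1.62*h^6 + 2.14*h^5 + 3.56*h^4 - 0.56*h^3 + 2.3*h^2 - 6.91*h + 3.93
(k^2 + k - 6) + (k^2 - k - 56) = 2*k^2 - 62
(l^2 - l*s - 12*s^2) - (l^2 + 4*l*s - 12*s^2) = -5*l*s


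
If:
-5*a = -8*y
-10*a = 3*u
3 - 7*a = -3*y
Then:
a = 24/41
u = -80/41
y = 15/41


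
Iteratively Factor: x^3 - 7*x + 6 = (x + 3)*(x^2 - 3*x + 2) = (x - 1)*(x + 3)*(x - 2)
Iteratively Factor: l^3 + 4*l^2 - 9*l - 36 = (l - 3)*(l^2 + 7*l + 12) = (l - 3)*(l + 4)*(l + 3)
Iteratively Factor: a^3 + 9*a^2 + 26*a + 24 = (a + 2)*(a^2 + 7*a + 12) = (a + 2)*(a + 3)*(a + 4)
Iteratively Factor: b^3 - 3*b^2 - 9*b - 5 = (b + 1)*(b^2 - 4*b - 5) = (b + 1)^2*(b - 5)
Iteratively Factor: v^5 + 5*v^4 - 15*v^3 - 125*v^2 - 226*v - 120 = (v + 1)*(v^4 + 4*v^3 - 19*v^2 - 106*v - 120) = (v - 5)*(v + 1)*(v^3 + 9*v^2 + 26*v + 24) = (v - 5)*(v + 1)*(v + 3)*(v^2 + 6*v + 8) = (v - 5)*(v + 1)*(v + 2)*(v + 3)*(v + 4)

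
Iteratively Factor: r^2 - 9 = (r - 3)*(r + 3)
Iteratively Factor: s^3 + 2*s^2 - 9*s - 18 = (s + 3)*(s^2 - s - 6) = (s + 2)*(s + 3)*(s - 3)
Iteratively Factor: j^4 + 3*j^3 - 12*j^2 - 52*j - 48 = (j + 2)*(j^3 + j^2 - 14*j - 24) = (j - 4)*(j + 2)*(j^2 + 5*j + 6) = (j - 4)*(j + 2)*(j + 3)*(j + 2)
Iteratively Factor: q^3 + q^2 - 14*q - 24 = (q + 2)*(q^2 - q - 12) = (q + 2)*(q + 3)*(q - 4)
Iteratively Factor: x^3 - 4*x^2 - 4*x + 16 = (x + 2)*(x^2 - 6*x + 8) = (x - 2)*(x + 2)*(x - 4)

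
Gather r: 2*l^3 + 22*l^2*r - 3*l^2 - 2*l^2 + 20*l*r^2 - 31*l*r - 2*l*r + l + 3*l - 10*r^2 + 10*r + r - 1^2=2*l^3 - 5*l^2 + 4*l + r^2*(20*l - 10) + r*(22*l^2 - 33*l + 11) - 1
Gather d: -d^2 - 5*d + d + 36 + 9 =-d^2 - 4*d + 45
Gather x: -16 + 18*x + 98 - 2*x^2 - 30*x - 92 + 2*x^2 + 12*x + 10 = 0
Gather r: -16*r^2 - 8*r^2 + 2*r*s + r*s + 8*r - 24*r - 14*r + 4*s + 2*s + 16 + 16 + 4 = -24*r^2 + r*(3*s - 30) + 6*s + 36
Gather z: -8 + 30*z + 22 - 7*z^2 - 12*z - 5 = -7*z^2 + 18*z + 9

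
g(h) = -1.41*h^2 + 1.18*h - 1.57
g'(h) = 1.18 - 2.82*h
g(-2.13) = -10.48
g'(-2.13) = 7.19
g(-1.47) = -6.35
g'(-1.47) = 5.33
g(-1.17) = -4.88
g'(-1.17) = 4.48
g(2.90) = -10.01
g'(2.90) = -7.00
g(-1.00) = -4.16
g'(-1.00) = 4.00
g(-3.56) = -23.64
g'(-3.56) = 11.22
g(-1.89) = -8.84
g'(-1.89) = 6.51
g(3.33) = -13.28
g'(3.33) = -8.21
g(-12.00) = -218.77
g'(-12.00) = 35.02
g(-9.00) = -126.40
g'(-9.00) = 26.56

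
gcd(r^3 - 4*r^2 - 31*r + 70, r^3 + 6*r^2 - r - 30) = r^2 + 3*r - 10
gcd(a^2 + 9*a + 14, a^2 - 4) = a + 2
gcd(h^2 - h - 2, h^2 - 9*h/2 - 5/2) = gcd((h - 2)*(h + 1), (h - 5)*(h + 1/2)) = 1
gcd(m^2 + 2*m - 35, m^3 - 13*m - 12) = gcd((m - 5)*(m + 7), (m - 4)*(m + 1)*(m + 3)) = 1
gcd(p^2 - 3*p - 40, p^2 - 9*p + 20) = 1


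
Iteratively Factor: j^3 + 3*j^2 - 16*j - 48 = (j + 3)*(j^2 - 16) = (j + 3)*(j + 4)*(j - 4)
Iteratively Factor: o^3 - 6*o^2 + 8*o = (o)*(o^2 - 6*o + 8) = o*(o - 4)*(o - 2)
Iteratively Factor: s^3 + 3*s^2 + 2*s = (s)*(s^2 + 3*s + 2) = s*(s + 1)*(s + 2)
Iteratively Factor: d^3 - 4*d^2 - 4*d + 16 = (d + 2)*(d^2 - 6*d + 8) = (d - 2)*(d + 2)*(d - 4)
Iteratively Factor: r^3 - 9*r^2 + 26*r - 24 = (r - 4)*(r^2 - 5*r + 6) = (r - 4)*(r - 3)*(r - 2)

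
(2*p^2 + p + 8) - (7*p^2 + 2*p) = -5*p^2 - p + 8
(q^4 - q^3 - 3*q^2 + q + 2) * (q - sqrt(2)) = q^5 - sqrt(2)*q^4 - q^4 - 3*q^3 + sqrt(2)*q^3 + q^2 + 3*sqrt(2)*q^2 - sqrt(2)*q + 2*q - 2*sqrt(2)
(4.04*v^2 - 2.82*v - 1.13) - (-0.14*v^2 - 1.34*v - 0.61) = 4.18*v^2 - 1.48*v - 0.52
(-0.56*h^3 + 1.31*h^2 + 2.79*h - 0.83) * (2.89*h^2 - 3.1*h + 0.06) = -1.6184*h^5 + 5.5219*h^4 + 3.9685*h^3 - 10.9691*h^2 + 2.7404*h - 0.0498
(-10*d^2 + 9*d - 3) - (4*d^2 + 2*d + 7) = -14*d^2 + 7*d - 10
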